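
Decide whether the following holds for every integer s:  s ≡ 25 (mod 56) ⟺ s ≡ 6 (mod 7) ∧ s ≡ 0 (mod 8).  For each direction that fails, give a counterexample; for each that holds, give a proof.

Both directions fail.

(⇒) This fails: s = 25 gives 25 ≡ 25 (mod 56) but 25 ≡ 4 (mod 7), so the conjunction on the right does not hold.

(⇐) This fails: s = 48 satisfies both congruences on the right (48 ≡ 6 mod 7 and 48 ≡ 0 mod 8) yet 48 ≡ 48 (mod 56), not 25.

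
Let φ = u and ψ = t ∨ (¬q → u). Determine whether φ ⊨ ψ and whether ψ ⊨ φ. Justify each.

(→) Assume the antecedent. If u is true, t ∨ (¬q → u) reduces to true regardless of the other variables. If u is false, the antecedent cannot hold. Either way t ∨ (¬q → u) holds.

(←) This fails. Under u = F, t = T, q = F, the left side is false but the right side is true.

(⇒) holds; (⇐) fails.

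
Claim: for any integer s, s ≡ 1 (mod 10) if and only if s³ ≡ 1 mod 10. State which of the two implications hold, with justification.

Both implications hold.

[⇒] Suppose s ≡ 1 (mod 10). Write s = 10j + 1. Then (10j + 1)³ = 1000j³ + 300j² + 30j + 1 = 10(100j³ + 30j² + 3j) + 1, so s³ ≡ 1 (mod 10).

[⇐] For the converse, argue contrapositively. If s ≢ 1 (mod 10), then s is congruent to one of 0, 2, 3, 4, 5, 6, 7, 8, 9 modulo 10, and these give s³ ≡ 0, 8, 7, 4, 5, 6, 3, 2, 9 respectively — never 1.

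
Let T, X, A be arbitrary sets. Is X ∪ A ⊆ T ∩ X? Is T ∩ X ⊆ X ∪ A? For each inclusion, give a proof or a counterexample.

(⊇) Let x ∈ T ∩ X. Then either x ∈ T ∩ X and x ∉ A; or x ∈ T ∩ X ∩ A. In each case x ∈ X ∪ A, so T ∩ X ⊆ X ∪ A.

(⊆) This inclusion fails. Take T = ∅, X = {1}, A = ∅; then 1 ∈ X ∪ A but 1 ∉ T ∩ X.

Only the reverse inclusion holds.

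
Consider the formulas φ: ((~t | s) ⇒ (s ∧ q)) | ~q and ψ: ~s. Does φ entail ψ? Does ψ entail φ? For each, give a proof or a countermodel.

Forward direction. This fails. Under s = T, q = F, t = F, the left side is true but the right side is false.

Converse. This fails. Under s = F, q = T, t = F, the left side is false but the right side is true.

Both directions fail.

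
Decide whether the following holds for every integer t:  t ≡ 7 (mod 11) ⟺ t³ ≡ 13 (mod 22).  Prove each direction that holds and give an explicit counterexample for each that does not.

The forward direction fails; the converse holds.

(→) This fails: take t = 18. Then 18 ≡ 7 (mod 11), but 18³ = 5832 ≡ 2 (mod 22), not 13.

(←) Conversely, the residues r modulo 22 with r³ ≡ 13 (mod 22) are exactly {7}, and each is ≡ 7 (mod 11).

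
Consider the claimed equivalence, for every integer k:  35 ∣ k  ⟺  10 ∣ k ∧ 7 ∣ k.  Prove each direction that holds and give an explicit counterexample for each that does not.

(⇒) This fails: take k = 35. Certainly 35 ∣ 35, but 10 ∤ 35.

(⇐) Suppose 10 ∣ k and 7 ∣ k. Any common multiple of 10 and 7 is a multiple of their lcm; here gcd(10, 7) = 1, so lcm(10, 7) = 10·7 = 70, so 70 ∣ k. Since 35 ∣ 70, it follows that 35 ∣ k.

Not equivalent: only (⇐) holds.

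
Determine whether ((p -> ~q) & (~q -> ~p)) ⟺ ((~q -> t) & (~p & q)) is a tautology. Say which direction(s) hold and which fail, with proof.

Only the converse holds.

[⇒] This fails. Under q = F, p = F, t = F, the left side is true but the right side is false.

[⇐] Assume the antecedent. If q is true, the antecedent forces (q = T, p = F, t = F) or (q = T, p = F, t = T), and (p -> ~q) & (~q -> ~p) holds there. If q is false, the antecedent cannot hold. Either way (p -> ~q) & (~q -> ~p) holds.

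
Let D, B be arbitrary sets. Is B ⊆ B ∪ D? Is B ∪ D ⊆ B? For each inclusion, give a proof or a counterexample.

(⊆) Let x ∈ B. Then either x ∈ B and x ∉ D; or x ∈ D ∩ B. In each case x ∈ B ∪ D, so B ⊆ B ∪ D.

(⊇) This inclusion fails. Take D = {1}, B = ∅; then 1 ∈ B ∪ D but 1 ∉ B.

Only the forward inclusion holds.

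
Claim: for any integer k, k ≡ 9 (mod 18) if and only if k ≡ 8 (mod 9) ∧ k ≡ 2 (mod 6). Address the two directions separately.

Neither implication holds.

(⟹) This fails: k = 9 gives 9 ≡ 9 (mod 18) but 9 ≡ 0 (mod 9), so the conjunction on the right does not hold.

(⟸) This fails: k = 8 satisfies both congruences on the right (8 ≡ 8 mod 9 and 8 ≡ 2 mod 6) yet 8 ≡ 8 (mod 18), not 9.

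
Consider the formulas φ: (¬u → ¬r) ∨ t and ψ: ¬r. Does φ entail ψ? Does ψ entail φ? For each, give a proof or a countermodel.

Only the converse holds.

(⇒) This fails. Under u = T, r = T, t = F, the left side is true but the right side is false.

(⇐) Assume the antecedent. If u is true, (¬u → ¬r) ∨ t reduces to true regardless of the other variables. If u is false, the antecedent forces (u = F, r = F, t = F) or (u = F, r = F, t = T), and (¬u → ¬r) ∨ t holds there. Either way (¬u → ¬r) ∨ t holds.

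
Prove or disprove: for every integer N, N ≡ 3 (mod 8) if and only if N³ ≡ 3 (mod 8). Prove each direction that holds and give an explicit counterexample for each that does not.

Both directions hold.

Forward direction. Suppose N ≡ 3 (mod 8). Write N = 8j + 3. Then (8j + 3)³ = 512j³ + 576j² + 216j + 27 = 8(64j³ + 72j² + 27j + 3) + 3, so N³ ≡ 3 (mod 8).

Converse. Suppose N³ ≡ 3 (mod 8). The only residue r in {0, …, 7} with r³ ≡ 3 (mod 8) is r = 3, so N ≡ 3 (mod 8).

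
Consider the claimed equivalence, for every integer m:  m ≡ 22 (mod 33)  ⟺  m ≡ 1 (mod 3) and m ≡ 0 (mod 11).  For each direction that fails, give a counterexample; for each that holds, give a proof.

Both implications hold.

(⟹) Suppose m ≡ 22 (mod 33); write m = 33j + 22. Since 3 ∣ 33, reducing mod 3 gives m ≡ 22 ≡ 1 (mod 3); since 11 ∣ 33, reducing mod 11 gives m ≡ 22 ≡ 0 (mod 11).

(⟸) Conversely, if m ≡ 1 (mod 3) and m ≡ 0 (mod 11), then by the Chinese remainder theorem m ≡ 22 (mod 33). This is exactly m ≡ 22 (mod 33).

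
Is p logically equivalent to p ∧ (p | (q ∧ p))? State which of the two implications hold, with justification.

The biconditional holds.

(⇐) Assume the antecedent. If q is true, the antecedent forces (q = T, p = T), and p holds there. If q is false, the antecedent forces (q = F, p = T), and p holds there. Either way p holds.

(⇒) Assume the antecedent. If q is true, the antecedent forces (q = T, p = T), and p ∧ (p | (q ∧ p)) holds there. If q is false, the antecedent forces (q = F, p = T), and p ∧ (p | (q ∧ p)) holds there. Either way p ∧ (p | (q ∧ p)) holds.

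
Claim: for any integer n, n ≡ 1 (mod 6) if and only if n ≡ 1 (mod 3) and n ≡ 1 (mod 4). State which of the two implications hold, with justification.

Not equivalent: only (⇐) holds.

Forward direction. This fails: n = 7 gives 7 ≡ 1 (mod 6) but 7 ≡ 3 (mod 4), so the conjunction on the right does not hold.

Converse. If n ≡ 1 (mod 3) and n ≡ 1 (mod 4), then by the Chinese remainder theorem n ≡ 1 (mod 12). Since 1 ≡ 1 (mod 6) and 6 ∣ 12, we get n ≡ 1 (mod 6).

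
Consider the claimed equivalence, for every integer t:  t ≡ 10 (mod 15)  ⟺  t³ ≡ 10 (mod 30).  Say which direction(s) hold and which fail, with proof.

Only the reverse direction holds.

(⇒) This fails: take t = 25. Then 25 ≡ 10 (mod 15), but 25³ = 15625 ≡ 25 (mod 30), not 10.

(⇐) Conversely, the residues r modulo 30 with r³ ≡ 10 (mod 30) are exactly {10}, and each is ≡ 10 (mod 15).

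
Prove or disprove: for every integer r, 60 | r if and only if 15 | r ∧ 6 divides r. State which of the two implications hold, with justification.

Only the forward direction holds.

(⇐) This fails: take r = 30. Both 15 ∣ 30 and 6 ∣ 30, yet 30 is not a multiple of 60 (since 30 = 0·60 + 30), so 60 ∤ 30.

(⇒) If 60 ∣ r, write r = 60q. Since 60 = 4·15, r = 15·(4q), so 15 ∣ r; and since 60 = 10·6, r = 6·(10q), so 6 ∣ r.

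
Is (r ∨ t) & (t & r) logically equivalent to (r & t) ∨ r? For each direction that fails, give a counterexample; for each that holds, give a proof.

(→) Assume the antecedent. If t is true, the antecedent forces (t = T, r = T), and (r & t) ∨ r holds there. If t is false, the antecedent cannot hold. Either way (r & t) ∨ r holds.

(←) This fails. Under t = F, r = T, the left side is false but the right side is true.

Only the forward direction holds.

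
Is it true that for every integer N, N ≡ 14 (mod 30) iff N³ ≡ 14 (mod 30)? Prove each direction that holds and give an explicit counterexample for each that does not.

Both directions hold.

(→) Suppose N ≡ 14 (mod 30). Write N = 30j + 14. Then (30j + 14)³ = 27000j³ + 37800j² + 17640j + 2744 = 30(900j³ + 1260j² + 588j + 91) + 14, so N³ ≡ 14 (mod 30).

(←) Conversely, suppose N³ ≡ 14 (mod 30). The only residue r in {0, …, 29} with r³ ≡ 14 (mod 30) is r = 14, so N ≡ 14 (mod 30).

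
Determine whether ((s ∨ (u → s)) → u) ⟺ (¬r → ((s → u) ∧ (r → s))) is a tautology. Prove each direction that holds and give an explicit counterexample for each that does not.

The forward direction holds; the converse fails.

(⟸) This fails. Under r = F, u = F, s = F, the left side is false but the right side is true.

(⟹) Assume the antecedent. If r is true, ¬r → ((s → u) ∧ (r → s)) reduces to true regardless of the other variables. If r is false, the antecedent forces (r = F, u = T, s = F) or (r = F, u = T, s = T), and ¬r → ((s → u) ∧ (r → s)) holds there. Either way ¬r → ((s → u) ∧ (r → s)) holds.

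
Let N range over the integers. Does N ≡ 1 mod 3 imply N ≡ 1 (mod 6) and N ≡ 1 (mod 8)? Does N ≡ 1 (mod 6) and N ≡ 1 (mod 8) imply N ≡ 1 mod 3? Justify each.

(←) If N ≡ 1 (mod 6) and N ≡ 1 (mod 8), then by the Chinese remainder theorem N ≡ 1 (mod 24). Since 1 ≡ 1 (mod 3) and 3 ∣ 24, we get N ≡ 1 (mod 3).

(→) This fails: N = 4 gives 4 ≡ 1 (mod 3) but 4 ≡ 4 (mod 6), so the conjunction on the right does not hold.

Not equivalent: only (⇐) holds.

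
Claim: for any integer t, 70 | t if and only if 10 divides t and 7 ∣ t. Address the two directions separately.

[⇒] If 70 ∣ t, write t = 70q. Since 70 = 7·10, t = 10·(7q), so 10 ∣ t; and since 70 = 10·7, t = 7·(10q), so 7 ∣ t.

[⇐] Suppose 10 ∣ t and 7 ∣ t. Any common multiple of 10 and 7 is a multiple of their lcm; here gcd(10, 7) = 1, so lcm(10, 7) = 10·7 = 70, so 70 ∣ t.

The biconditional holds.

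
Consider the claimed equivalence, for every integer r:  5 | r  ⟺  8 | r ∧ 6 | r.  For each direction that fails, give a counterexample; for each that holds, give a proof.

Both directions fail.

Forward direction. This fails: take r = 5. Certainly 5 ∣ 5, but 8 ∤ 5.

Converse. This fails: take r = 24. Both 8 ∣ 24 and 6 ∣ 24, yet 24 is not a multiple of 5 (since 24 = 4·5 + 4), so 5 ∤ 24.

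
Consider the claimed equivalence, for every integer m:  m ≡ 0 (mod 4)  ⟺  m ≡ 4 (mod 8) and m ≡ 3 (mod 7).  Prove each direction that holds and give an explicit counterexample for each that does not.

[⇒] This fails: m = 0 gives 0 ≡ 0 (mod 4) but 0 ≡ 0 (mod 8), so the conjunction on the right does not hold.

[⇐] Conversely, if m ≡ 4 (mod 8) and m ≡ 3 (mod 7), then by the Chinese remainder theorem m ≡ 52 (mod 56). Since 52 ≡ 0 (mod 4) and 4 ∣ 56, we get m ≡ 0 (mod 4).

Only the reverse direction holds.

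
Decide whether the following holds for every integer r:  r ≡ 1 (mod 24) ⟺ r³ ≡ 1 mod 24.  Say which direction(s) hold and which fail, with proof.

(⟸) Suppose r³ ≡ 1 (mod 24). The only residue r in {0, …, 23} with r³ ≡ 1 (mod 24) is r = 1, so r ≡ 1 (mod 24).

(⟹) Suppose r ≡ 1 (mod 24). Write r = 24j + 1. Then (24j + 1)³ = 13824j³ + 1728j² + 72j + 1 = 24(576j³ + 72j² + 3j) + 1, so r³ ≡ 1 (mod 24).

The biconditional holds.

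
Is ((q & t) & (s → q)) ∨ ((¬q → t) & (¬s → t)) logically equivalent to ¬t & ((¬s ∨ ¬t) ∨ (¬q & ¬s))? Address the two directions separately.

Neither direction holds.

(⇒) This fails. Under t = T, s = F, q = F, the left side is true but the right side is false.

(⇐) This fails. Under t = F, s = F, q = F, the left side is false but the right side is true.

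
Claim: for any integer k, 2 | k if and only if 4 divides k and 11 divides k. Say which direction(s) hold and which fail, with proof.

(⇒) This fails: take k = 2. Certainly 2 ∣ 2, but 4 ∤ 2.

(⇐) Suppose 4 ∣ k and 11 ∣ k. Any common multiple of 4 and 11 is a multiple of their lcm; here gcd(4, 11) = 1, so lcm(4, 11) = 4·11 = 44, so 44 ∣ k. Since 2 ∣ 44, it follows that 2 ∣ k.

Not equivalent: only (⇐) holds.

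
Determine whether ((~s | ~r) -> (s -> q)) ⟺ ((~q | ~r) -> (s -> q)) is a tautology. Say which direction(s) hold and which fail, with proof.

Only the converse holds.

(⟹) This fails. Under q = F, r = T, s = T, the left side is true but the right side is false.

(⟸) Assume the antecedent. If q is true, (~s | ~r) -> (s -> q) reduces to true regardless of the other variables. If q is false, the antecedent forces (q = F, r = F, s = F) or (q = F, r = T, s = F), and (~s | ~r) -> (s -> q) holds there. Either way (~s | ~r) -> (s -> q) holds.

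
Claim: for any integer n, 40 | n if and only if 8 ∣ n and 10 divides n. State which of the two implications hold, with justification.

Both implications hold.

Forward direction. If 40 ∣ n, write n = 40q. Since 40 = 5·8, n = 8·(5q), so 8 ∣ n; and since 40 = 4·10, n = 10·(4q), so 10 ∣ n.

Converse. Suppose 8 ∣ n and 10 ∣ n. Any common multiple of 8 and 10 is a multiple of their lcm; here lcm(8, 10) = 8·10/gcd(8, 10) = 80/2 = 40, so 40 ∣ n.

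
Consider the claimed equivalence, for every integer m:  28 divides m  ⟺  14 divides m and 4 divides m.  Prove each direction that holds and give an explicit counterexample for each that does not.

Forward direction. If 28 ∣ m, write m = 28q. Since 28 = 2·14, m = 14·(2q), so 14 ∣ m; and since 28 = 7·4, m = 4·(7q), so 4 ∣ m.

Converse. Suppose 14 ∣ m and 4 ∣ m. Any common multiple of 14 and 4 is a multiple of their lcm; here lcm(14, 4) = 14·4/gcd(14, 4) = 56/2 = 28, so 28 ∣ m.

The biconditional holds.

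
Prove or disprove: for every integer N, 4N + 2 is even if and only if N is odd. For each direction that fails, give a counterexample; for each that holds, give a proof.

The forward direction fails; the converse holds.

(⇒) This fails: take N = 4. Then 4N + 2 = 18, which is even, yet N = 4 is even, not odd.

(⇐) Suppose N is odd. Since 4 is even, 4N is even for every N, so 4N + 2 has the same parity as 2, which is even. Hence 4N + 2 is even.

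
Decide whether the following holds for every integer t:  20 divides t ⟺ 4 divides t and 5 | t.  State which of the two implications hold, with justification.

(→) If 20 ∣ t, write t = 20q. Since 20 = 5·4, t = 4·(5q), so 4 ∣ t; and since 20 = 4·5, t = 5·(4q), so 5 ∣ t.

(←) Suppose 4 ∣ t and 5 ∣ t. Any common multiple of 4 and 5 is a multiple of their lcm; here gcd(4, 5) = 1, so lcm(4, 5) = 4·5 = 20, so 20 ∣ t.

Both directions hold; the statement is true.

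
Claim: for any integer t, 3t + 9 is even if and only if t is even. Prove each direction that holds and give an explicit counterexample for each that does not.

Neither direction holds.

(⟹) This fails: t = 5 gives 3t + 9 = 24, which is even, but 5 is odd, not even.

(⟸) This also fails: t = 2 is even, but 3t + 9 = 15 is odd, not even.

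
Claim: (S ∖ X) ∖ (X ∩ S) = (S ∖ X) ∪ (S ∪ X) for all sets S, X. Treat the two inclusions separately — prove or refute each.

(⊆) holds; (⊇) fails.

(⟹) Let x ∈ (S ∖ X) ∖ (X ∩ S). Then x ∈ S and x ∉ X, from which x ∈ (S ∖ X) ∪ (S ∪ X).

(⟸) This inclusion fails. Take S = ∅, X = {1}; then 1 ∈ (S ∖ X) ∪ (S ∪ X) but 1 ∉ (S ∖ X) ∖ (X ∩ S).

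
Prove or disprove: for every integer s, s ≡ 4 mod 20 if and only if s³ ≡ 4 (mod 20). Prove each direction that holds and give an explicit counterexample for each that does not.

The forward direction holds; the converse fails.

[⇒] Suppose s ≡ 4 mod 20. Write s = 20j + 4. Then (20j + 4)³ = 8000j³ + 4800j² + 960j + 64 = 20(400j³ + 240j² + 48j + 3) + 4, so s³ ≡ 4 (mod 20).

[⇐] This fails: take s = 14. Then 14³ = 2744 ≡ 4 (mod 20), yet 14 ≡ 14 (mod 20), not 4.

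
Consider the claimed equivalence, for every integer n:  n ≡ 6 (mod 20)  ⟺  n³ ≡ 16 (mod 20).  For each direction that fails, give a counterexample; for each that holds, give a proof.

(→) Suppose n ≡ 6 (mod 20). Write n = 20j + 6. Then (20j + 6)³ = 8000j³ + 7200j² + 2160j + 216 = 20(400j³ + 360j² + 108j + 10) + 16, so n³ ≡ 16 (mod 20).

(←) This fails: take n = 16. Then 16³ = 4096 ≡ 16 (mod 20), yet 16 ≡ 16 (mod 20), not 6.

(⇒) holds; (⇐) fails.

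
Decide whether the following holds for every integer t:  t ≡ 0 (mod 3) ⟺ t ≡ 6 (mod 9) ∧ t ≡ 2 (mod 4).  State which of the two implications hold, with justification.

Not equivalent: only (⇐) holds.

Forward direction. This fails: t = 0 gives 0 ≡ 0 (mod 3) but 0 ≡ 0 (mod 9), so the conjunction on the right does not hold.

Converse. If t ≡ 6 (mod 9) and t ≡ 2 (mod 4), then by the Chinese remainder theorem t ≡ 6 (mod 36). Since 6 ≡ 0 (mod 3) and 3 ∣ 36, we get t ≡ 0 (mod 3).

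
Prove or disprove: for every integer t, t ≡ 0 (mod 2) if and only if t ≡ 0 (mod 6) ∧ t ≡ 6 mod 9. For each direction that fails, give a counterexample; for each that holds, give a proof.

(⇒) This fails: t = 0 gives 0 ≡ 0 (mod 2) but 0 ≡ 0 (mod 9), so the conjunction on the right does not hold.

(⇐) Conversely, if t ≡ 0 (mod 6) and t ≡ 6 (mod 9), then by the Chinese remainder theorem t ≡ 6 (mod 18). Since 6 ≡ 0 (mod 2) and 2 ∣ 18, we get t ≡ 0 (mod 2).

Not equivalent: only (⇐) holds.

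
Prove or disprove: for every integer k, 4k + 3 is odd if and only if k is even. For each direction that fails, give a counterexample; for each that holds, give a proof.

Only the converse holds.

[⇒] This fails: take k = 3. Then 4k + 3 = 15, which is odd, yet k = 3 is odd, not even.

[⇐] Suppose k is even. Since 4 is even, 4k is even for every k, so 4k + 3 has the same parity as 3, which is odd. Hence 4k + 3 is odd.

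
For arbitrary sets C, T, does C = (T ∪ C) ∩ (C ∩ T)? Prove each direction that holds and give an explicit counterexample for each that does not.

Reverse inclusion. Let x ∈ (T ∪ C) ∩ (C ∩ T). Then x ∈ C ∩ T, from which x ∈ C.

Forward inclusion. This inclusion fails. Take C = {1}, T = ∅; then 1 ∈ C but 1 ∉ (T ∪ C) ∩ (C ∩ T).

Only the reverse inclusion holds.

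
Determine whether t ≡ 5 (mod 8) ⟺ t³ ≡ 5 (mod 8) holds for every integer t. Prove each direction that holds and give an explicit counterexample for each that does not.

Forward direction. Suppose t ≡ 5 (mod 8). Write t = 8j + 5. Then (8j + 5)³ = 512j³ + 960j² + 600j + 125 = 8(64j³ + 120j² + 75j + 15) + 5, so t³ ≡ 5 (mod 8).

Converse. For the converse, argue contrapositively. If t ≢ 5 (mod 8), then t is congruent to one of 0, 1, 2, 3, 4, 6, 7 modulo 8, and these give t³ ≡ 0, 1, 0, 3, 0, 0, 7 respectively — never 5.

The biconditional holds.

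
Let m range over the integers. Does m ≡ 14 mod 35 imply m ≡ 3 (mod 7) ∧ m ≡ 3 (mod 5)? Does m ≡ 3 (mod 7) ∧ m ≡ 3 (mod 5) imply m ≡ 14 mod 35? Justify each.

Neither implication holds.

Forward direction. This fails: m = 14 gives 14 ≡ 14 (mod 35) but 14 ≡ 0 (mod 7), so the conjunction on the right does not hold.

Converse. This fails: m = 3 satisfies both congruences on the right (3 ≡ 3 mod 7 and 3 ≡ 3 mod 5) yet 3 ≡ 3 (mod 35), not 14.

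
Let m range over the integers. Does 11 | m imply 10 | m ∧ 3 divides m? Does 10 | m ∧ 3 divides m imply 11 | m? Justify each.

(→) This fails: take m = 11. Certainly 11 ∣ 11, but 10 ∤ 11.

(←) This fails: take m = 30. Both 10 ∣ 30 and 3 ∣ 30, yet 30 is not a multiple of 11 (since 30 = 2·11 + 8), so 11 ∤ 30.

(⇒) fails and (⇐) fails.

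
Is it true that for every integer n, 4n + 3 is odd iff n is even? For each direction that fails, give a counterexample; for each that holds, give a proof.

(⟹) This fails: take n = 5. Then 4n + 3 = 23, which is odd, yet n = 5 is odd, not even.

(⟸) Suppose n is even. Since 4 is even, 4n is even for every n, so 4n + 3 has the same parity as 3, which is odd. Hence 4n + 3 is odd.

The forward direction fails; the converse holds.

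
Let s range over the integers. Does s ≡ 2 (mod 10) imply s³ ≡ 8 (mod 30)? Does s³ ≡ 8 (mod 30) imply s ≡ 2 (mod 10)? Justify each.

Not equivalent: only (⇐) holds.

(⟹) This fails: take s = 12. Then 12 ≡ 2 (mod 10), but 12³ = 1728 ≡ 18 (mod 30), not 8.

(⟸) Conversely, the residues r modulo 30 with r³ ≡ 8 (mod 30) are exactly {2}, and each is ≡ 2 (mod 10).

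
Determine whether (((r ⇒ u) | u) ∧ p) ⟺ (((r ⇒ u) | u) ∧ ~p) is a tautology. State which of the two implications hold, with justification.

Both directions fail.

Forward direction. This fails. Under u = F, r = F, p = T, the left side is true but the right side is false.

Converse. This fails. Under u = F, r = F, p = F, the left side is false but the right side is true.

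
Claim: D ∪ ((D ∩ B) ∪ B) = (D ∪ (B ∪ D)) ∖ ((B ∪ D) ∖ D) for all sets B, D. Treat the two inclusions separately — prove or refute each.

(⟹) This inclusion fails. Take B = {1}, D = ∅; then 1 ∈ D ∪ ((D ∩ B) ∪ B) but 1 ∉ (D ∪ (B ∪ D)) ∖ ((B ∪ D) ∖ D).

(⟸) Let x ∈ (D ∪ (B ∪ D)) ∖ ((B ∪ D) ∖ D). Then either x ∈ D and x ∉ B; or x ∈ B ∩ D. In each case x ∈ D ∪ ((D ∩ B) ∪ B), so (D ∪ (B ∪ D)) ∖ ((B ∪ D) ∖ D) ⊆ D ∪ ((D ∩ B) ∪ B).

Only the reverse inclusion holds.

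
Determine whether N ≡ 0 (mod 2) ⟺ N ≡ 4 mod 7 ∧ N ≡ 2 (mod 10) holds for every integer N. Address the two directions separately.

Only the converse holds.

[⇒] This fails: N = 0 gives 0 ≡ 0 (mod 2) but 0 ≡ 0 (mod 7), so the conjunction on the right does not hold.

[⇐] Conversely, if N ≡ 4 (mod 7) and N ≡ 2 (mod 10), then by the Chinese remainder theorem N ≡ 32 (mod 70). Since 32 ≡ 0 (mod 2) and 2 ∣ 70, we get N ≡ 0 (mod 2).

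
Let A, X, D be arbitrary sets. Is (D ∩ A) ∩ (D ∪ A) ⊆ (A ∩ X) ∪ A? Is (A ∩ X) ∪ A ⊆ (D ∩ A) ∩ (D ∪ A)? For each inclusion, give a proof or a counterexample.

(⊆) holds; (⊇) fails.

(⟹) Let x ∈ (D ∩ A) ∩ (D ∪ A). Then either x ∈ A ∩ D and x ∉ X; or x ∈ A ∩ X ∩ D. In each case x ∈ (A ∩ X) ∪ A, so (D ∩ A) ∩ (D ∪ A) ⊆ (A ∩ X) ∪ A.

(⟸) This inclusion fails. Take A = {1}, X = ∅, D = ∅; then 1 ∈ (A ∩ X) ∪ A but 1 ∉ (D ∩ A) ∩ (D ∪ A).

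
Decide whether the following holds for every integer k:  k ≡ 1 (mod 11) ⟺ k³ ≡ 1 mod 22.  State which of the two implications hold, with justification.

Only the converse holds.

(→) This fails: take k = 12. Then 12 ≡ 1 (mod 11), but 12³ = 1728 ≡ 12 (mod 22), not 1.

(←) Conversely, the residues r modulo 22 with r³ ≡ 1 (mod 22) are exactly {1}, and each is ≡ 1 (mod 11).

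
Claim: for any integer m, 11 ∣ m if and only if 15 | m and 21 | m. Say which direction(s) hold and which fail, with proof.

(⇒) This fails: take m = 11. Certainly 11 ∣ 11, but 15 ∤ 11.

(⇐) This fails: take m = 105. Both 15 ∣ 105 and 21 ∣ 105, yet 105 is not a multiple of 11 (since 105 = 9·11 + 6), so 11 ∤ 105.

Neither implication holds.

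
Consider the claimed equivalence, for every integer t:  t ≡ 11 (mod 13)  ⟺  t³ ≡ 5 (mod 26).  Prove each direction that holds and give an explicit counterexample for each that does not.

Neither implication holds.

(⟹) This fails: take t = 24. Then 24 ≡ 11 (mod 13), but 24³ = 13824 ≡ 18 (mod 26), not 5.

(⟸) This fails: take t = 7. Then 7³ = 343 ≡ 5 (mod 26), yet 7 ≡ 7 (mod 13), not 11.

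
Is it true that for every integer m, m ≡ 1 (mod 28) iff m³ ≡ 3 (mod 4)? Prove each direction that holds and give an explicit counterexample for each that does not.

(⟹) This fails: take m = 1. Then 1 ≡ 1 (mod 28), but 1³ = 1 ≡ 1 (mod 4), not 3.

(⟸) This fails: take m = 3. Then 3³ = 27 ≡ 3 (mod 4), yet 3 ≡ 3 (mod 28), not 1.

(⇒) fails and (⇐) fails.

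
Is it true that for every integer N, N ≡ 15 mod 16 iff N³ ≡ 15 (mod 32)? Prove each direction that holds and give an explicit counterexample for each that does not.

The forward direction fails; the converse holds.

(→) This fails: take N = 31. Then 31 ≡ 15 (mod 16), but 31³ = 29791 ≡ 31 (mod 32), not 15.

(←) Conversely, the residues r modulo 32 with r³ ≡ 15 (mod 32) are exactly {15}, and each is ≡ 15 (mod 16).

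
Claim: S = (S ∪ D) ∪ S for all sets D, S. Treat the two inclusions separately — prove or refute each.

Forward inclusion. Let x ∈ S. Then either x ∈ S and x ∉ D; or x ∈ D ∩ S. In each case x ∈ (S ∪ D) ∪ S, so S ⊆ (S ∪ D) ∪ S.

Reverse inclusion. This inclusion fails. Take D = {1}, S = ∅; then 1 ∈ (S ∪ D) ∪ S but 1 ∉ S.

Only the forward inclusion holds.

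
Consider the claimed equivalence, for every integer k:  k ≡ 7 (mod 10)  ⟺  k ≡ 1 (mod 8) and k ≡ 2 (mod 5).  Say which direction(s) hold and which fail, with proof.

[⇒] This fails: k = 27 gives 27 ≡ 7 (mod 10) but 27 ≡ 3 (mod 8), so the conjunction on the right does not hold.

[⇐] Conversely, if k ≡ 1 (mod 8) and k ≡ 2 (mod 5), then by the Chinese remainder theorem k ≡ 17 (mod 40). Since 17 ≡ 7 (mod 10) and 10 ∣ 40, we get k ≡ 7 (mod 10).

The forward direction fails; the converse holds.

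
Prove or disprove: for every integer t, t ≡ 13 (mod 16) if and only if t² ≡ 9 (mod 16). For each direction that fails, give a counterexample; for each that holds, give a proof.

[⇒] Suppose t ≡ 13 (mod 16). Write t = 16j + 13. Then (16j + 13)² = 256j² + 416j + 169 = 16(16j² + 26j + 10) + 9, so t² ≡ 9 (mod 16).

[⇐] This fails: take t = 3. Then 3² = 9 ≡ 9 (mod 16), yet 3 ≡ 3 (mod 16), not 13.

Only the forward implication holds.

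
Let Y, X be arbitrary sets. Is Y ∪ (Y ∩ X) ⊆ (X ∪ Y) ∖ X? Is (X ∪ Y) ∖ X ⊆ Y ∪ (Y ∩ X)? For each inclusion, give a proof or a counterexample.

The sets are not equal: only the reverse inclusion holds.

(⊆) This inclusion fails. Take Y = {1}, X = {1}; then 1 ∈ Y ∪ (Y ∩ X) but 1 ∉ (X ∪ Y) ∖ X.

(⊇) Let x ∈ (X ∪ Y) ∖ X. Then x ∈ Y and x ∉ X, from which x ∈ Y ∪ (Y ∩ X).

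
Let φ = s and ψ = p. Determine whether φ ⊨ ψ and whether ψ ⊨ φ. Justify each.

Both directions fail.

(⟹) This fails. Under s = T, p = F, the left side is true but the right side is false.

(⟸) This fails. Under s = F, p = T, the left side is false but the right side is true.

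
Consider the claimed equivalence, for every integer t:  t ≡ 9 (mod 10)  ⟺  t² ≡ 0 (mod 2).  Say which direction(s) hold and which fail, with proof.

Neither direction holds.

(⟹) This fails: take t = 9. Then 9 ≡ 9 (mod 10), but 9² = 81 ≡ 1 (mod 2), not 0.

(⟸) This fails: take t = 0. Then 0² = 0 ≡ 0 (mod 2), yet 0 ≡ 0 (mod 10), not 9.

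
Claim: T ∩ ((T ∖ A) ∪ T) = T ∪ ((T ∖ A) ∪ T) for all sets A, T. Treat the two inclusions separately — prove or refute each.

(⊆) Let x ∈ T ∩ ((T ∖ A) ∪ T). Then either x ∈ T and x ∉ A; or x ∈ A ∩ T. In each case x ∈ T ∪ ((T ∖ A) ∪ T), so T ∩ ((T ∖ A) ∪ T) ⊆ T ∪ ((T ∖ A) ∪ T).

(⊇) Let x ∈ T ∪ ((T ∖ A) ∪ T). Then either x ∈ T and x ∉ A; or x ∈ A ∩ T. In each case x ∈ T ∩ ((T ∖ A) ∪ T), so T ∪ ((T ∖ A) ∪ T) ⊆ T ∩ ((T ∖ A) ∪ T).

Both inclusions hold.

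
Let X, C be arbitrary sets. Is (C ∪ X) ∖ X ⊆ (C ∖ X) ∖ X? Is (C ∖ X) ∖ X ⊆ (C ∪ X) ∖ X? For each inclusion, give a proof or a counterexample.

Both inclusions hold.

(⟹) Let x ∈ (C ∪ X) ∖ X. Then x ∈ C and x ∉ X, from which x ∈ (C ∖ X) ∖ X.

(⟸) Let x ∈ (C ∖ X) ∖ X. Then x ∈ C and x ∉ X, from which x ∈ (C ∪ X) ∖ X.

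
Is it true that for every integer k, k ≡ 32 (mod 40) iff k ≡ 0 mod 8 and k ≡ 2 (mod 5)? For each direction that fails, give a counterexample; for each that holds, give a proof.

Both directions hold; the statement is true.

(⇐) If k ≡ 0 (mod 8) and k ≡ 2 (mod 5), then by the Chinese remainder theorem k ≡ 32 (mod 40). This is exactly k ≡ 32 (mod 40).

(⇒) Suppose k ≡ 32 (mod 40); write k = 40j + 32. Since 8 ∣ 40, reducing mod 8 gives k ≡ 32 ≡ 0 (mod 8); since 5 ∣ 40, reducing mod 5 gives k ≡ 32 ≡ 2 (mod 5).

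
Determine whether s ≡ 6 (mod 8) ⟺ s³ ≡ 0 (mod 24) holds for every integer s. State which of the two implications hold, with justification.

(⇒) fails and (⇐) fails.

(⟹) This fails: take s = 14. Then 14 ≡ 6 (mod 8), but 14³ = 2744 ≡ 8 (mod 24), not 0.

(⟸) This fails: take s = 0. Then 0³ = 0 ≡ 0 (mod 24), yet 0 ≡ 0 (mod 8), not 6.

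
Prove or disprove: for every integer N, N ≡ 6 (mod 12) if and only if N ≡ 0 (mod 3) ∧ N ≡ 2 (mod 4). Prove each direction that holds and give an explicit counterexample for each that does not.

The biconditional holds.

(←) If N ≡ 0 (mod 3) and N ≡ 2 (mod 4), then by the Chinese remainder theorem N ≡ 6 (mod 12). This is exactly N ≡ 6 (mod 12).

(→) Suppose N ≡ 6 (mod 12); write N = 12j + 6. Since 3 ∣ 12, reducing mod 3 gives N ≡ 6 ≡ 0 (mod 3); since 4 ∣ 12, reducing mod 4 gives N ≡ 6 ≡ 2 (mod 4).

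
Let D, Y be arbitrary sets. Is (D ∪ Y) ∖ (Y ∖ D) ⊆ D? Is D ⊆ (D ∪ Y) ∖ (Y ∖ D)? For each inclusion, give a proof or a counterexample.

Both inclusions hold; the sets are equal.

Forward inclusion. Let x ∈ (D ∪ Y) ∖ (Y ∖ D). Then either x ∈ D and x ∉ Y; or x ∈ D ∩ Y. In each case x ∈ D, so (D ∪ Y) ∖ (Y ∖ D) ⊆ D.

Reverse inclusion. Let x ∈ D. Then either x ∈ D and x ∉ Y; or x ∈ D ∩ Y. In each case x ∈ (D ∪ Y) ∖ (Y ∖ D), so D ⊆ (D ∪ Y) ∖ (Y ∖ D).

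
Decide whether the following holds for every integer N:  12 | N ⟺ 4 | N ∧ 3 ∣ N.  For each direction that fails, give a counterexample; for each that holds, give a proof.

(→) If 12 ∣ N, write N = 12q. Since 12 = 3·4, N = 4·(3q), so 4 ∣ N; and since 12 = 4·3, N = 3·(4q), so 3 ∣ N.

(←) Suppose 4 ∣ N and 3 ∣ N. Any common multiple of 4 and 3 is a multiple of their lcm; here gcd(4, 3) = 1, so lcm(4, 3) = 4·3 = 12, so 12 ∣ N.

Both implications hold.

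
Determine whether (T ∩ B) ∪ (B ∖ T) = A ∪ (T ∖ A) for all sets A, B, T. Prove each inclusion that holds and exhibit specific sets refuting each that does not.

(⟹) This inclusion fails. Take A = ∅, B = {1}, T = ∅; then 1 ∈ (T ∩ B) ∪ (B ∖ T) but 1 ∉ A ∪ (T ∖ A).

(⟸) This inclusion fails. Take A = {1}, B = ∅, T = ∅; then 1 ∈ A ∪ (T ∖ A) but 1 ∉ (T ∩ B) ∪ (B ∖ T).

(⊆) fails and (⊇) fails.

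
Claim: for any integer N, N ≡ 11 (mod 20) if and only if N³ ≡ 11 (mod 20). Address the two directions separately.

The biconditional holds.

[⇒] Suppose N ≡ 11 (mod 20). Write N = 20j + 11. Then (20j + 11)³ = 8000j³ + 13200j² + 7260j + 1331 = 20(400j³ + 660j² + 363j + 66) + 11, so N³ ≡ 11 (mod 20).

[⇐] Conversely, suppose N³ ≡ 11 (mod 20). The only residue r in {0, …, 19} with r³ ≡ 11 (mod 20) is r = 11, so N ≡ 11 (mod 20).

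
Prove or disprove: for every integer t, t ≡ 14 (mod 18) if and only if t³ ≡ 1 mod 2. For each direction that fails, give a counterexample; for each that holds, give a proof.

[⇒] This fails: take t = 14. Then 14 ≡ 14 (mod 18), but 14³ = 2744 ≡ 0 (mod 2), not 1.

[⇐] This fails: take t = 1. Then 1³ = 1 ≡ 1 (mod 2), yet 1 ≡ 1 (mod 18), not 14.

Neither direction holds.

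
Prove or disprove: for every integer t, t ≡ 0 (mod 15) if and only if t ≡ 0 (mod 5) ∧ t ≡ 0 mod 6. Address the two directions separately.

(→) This fails: t = 15 gives 15 ≡ 0 (mod 15) but 15 ≡ 3 (mod 6), so the conjunction on the right does not hold.

(←) Conversely, if t ≡ 0 (mod 5) and t ≡ 0 (mod 6), then by the Chinese remainder theorem t ≡ 0 (mod 30). Since 0 ≡ 0 (mod 15) and 15 ∣ 30, we get t ≡ 0 (mod 15).

(⇒) fails; (⇐) holds.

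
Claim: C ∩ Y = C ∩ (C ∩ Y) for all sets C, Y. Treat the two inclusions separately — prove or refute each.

Both inclusions hold; the sets are equal.

Forward inclusion. Let x ∈ C ∩ Y. Then x ∈ C ∩ Y, from which x ∈ C ∩ (C ∩ Y).

Reverse inclusion. Let x ∈ C ∩ (C ∩ Y). Then x ∈ C ∩ Y, from which x ∈ C ∩ Y.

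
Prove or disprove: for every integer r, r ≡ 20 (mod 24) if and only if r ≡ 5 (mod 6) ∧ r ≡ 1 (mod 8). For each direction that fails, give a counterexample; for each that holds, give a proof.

(⇒) fails and (⇐) fails.

[⇒] This fails: r = 20 gives 20 ≡ 20 (mod 24) but 20 ≡ 2 (mod 6), so the conjunction on the right does not hold.

[⇐] This fails: r = 17 satisfies both congruences on the right (17 ≡ 5 mod 6 and 17 ≡ 1 mod 8) yet 17 ≡ 17 (mod 24), not 20.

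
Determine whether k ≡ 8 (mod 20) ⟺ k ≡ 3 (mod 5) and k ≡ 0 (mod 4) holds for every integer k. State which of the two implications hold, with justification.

(⟹) Suppose k ≡ 8 (mod 20); write k = 20j + 8. Since 5 ∣ 20, reducing mod 5 gives k ≡ 8 ≡ 3 (mod 5); since 4 ∣ 20, reducing mod 4 gives k ≡ 8 ≡ 0 (mod 4).

(⟸) Conversely, if k ≡ 3 (mod 5) and k ≡ 0 (mod 4), then by the Chinese remainder theorem k ≡ 8 (mod 20). This is exactly k ≡ 8 (mod 20).

The biconditional holds.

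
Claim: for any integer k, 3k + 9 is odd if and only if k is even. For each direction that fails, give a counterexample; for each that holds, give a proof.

(⇒) Suppose 3k + 9 is odd. Since 3 is odd, 3k and k have the same parity, so 3k + 9 ≡ k + 9 (mod 2). As 9 is odd, 3k + 9 is odd exactly when k is even. Thus k is even.

(⇐) Conversely, suppose k is even; write k = 2j. Then 3k + 9 = 3·(2j) + 9 = 2·3j + 9, which is odd.

Both implications hold.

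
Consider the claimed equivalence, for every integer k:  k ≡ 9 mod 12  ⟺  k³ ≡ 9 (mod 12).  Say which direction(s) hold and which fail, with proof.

Both directions hold.

(⟹) Suppose k ≡ 9 mod 12. Write k = 12j + 9. Then (12j + 9)³ = 1728j³ + 3888j² + 2916j + 729 = 12(144j³ + 324j² + 243j + 60) + 9, so k³ ≡ 9 (mod 12).

(⟸) For the converse, argue contrapositively. If k ≢ 9 (mod 12), then k is congruent to one of 0, 1, 2, 3, 4, 5, 6, 7, 8, 10, 11 modulo 12, and these give k³ ≡ 0, 1, 8, 3, 4, 5, 0, 7, 8, 4, 11 respectively — never 9.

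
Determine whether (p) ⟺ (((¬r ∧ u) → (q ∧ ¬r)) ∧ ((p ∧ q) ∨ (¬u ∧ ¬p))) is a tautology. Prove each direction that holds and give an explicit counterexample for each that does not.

(→) This fails. Under p = T, u = F, r = F, q = F, the left side is true but the right side is false.

(←) This fails. Under p = F, u = F, r = F, q = F, the left side is false but the right side is true.

(⇒) fails and (⇐) fails.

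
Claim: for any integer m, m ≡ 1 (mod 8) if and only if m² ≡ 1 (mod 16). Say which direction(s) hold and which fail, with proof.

(→) Suppose m ≡ 1 (mod 8). Working modulo 16, m ∈ {1, 9}; for each such r, r² ≡ 1 (mod 16).

(←) This fails: take m = 7. Then 7² = 49 ≡ 1 (mod 16), yet 7 ≡ 7 (mod 8), not 1.

Only the forward implication holds.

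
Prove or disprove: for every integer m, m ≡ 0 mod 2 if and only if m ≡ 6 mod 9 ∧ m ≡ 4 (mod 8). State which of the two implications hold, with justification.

Forward direction. This fails: m = 0 gives 0 ≡ 0 (mod 2) but 0 ≡ 0 (mod 9), so the conjunction on the right does not hold.

Converse. If m ≡ 6 (mod 9) and m ≡ 4 (mod 8), then by the Chinese remainder theorem m ≡ 60 (mod 72). Since 60 ≡ 0 (mod 2) and 2 ∣ 72, we get m ≡ 0 (mod 2).

Not equivalent: only (⇐) holds.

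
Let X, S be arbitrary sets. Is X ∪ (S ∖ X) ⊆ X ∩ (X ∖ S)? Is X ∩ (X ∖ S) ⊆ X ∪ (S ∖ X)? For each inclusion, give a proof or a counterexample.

The sets are not equal: only the reverse inclusion holds.

(⊇) Let x ∈ X ∩ (X ∖ S). Then x ∈ X and x ∉ S, from which x ∈ X ∪ (S ∖ X).

(⊆) This inclusion fails. Take X = ∅, S = {1}; then 1 ∈ X ∪ (S ∖ X) but 1 ∉ X ∩ (X ∖ S).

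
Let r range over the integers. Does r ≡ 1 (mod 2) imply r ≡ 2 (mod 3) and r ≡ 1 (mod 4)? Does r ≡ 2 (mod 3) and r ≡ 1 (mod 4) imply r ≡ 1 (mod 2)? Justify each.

(⟹) This fails: r = 1 gives 1 ≡ 1 (mod 2) but 1 ≡ 1 (mod 3), so the conjunction on the right does not hold.

(⟸) Conversely, if r ≡ 2 (mod 3) and r ≡ 1 (mod 4), then by the Chinese remainder theorem r ≡ 5 (mod 12). Since 5 ≡ 1 (mod 2) and 2 ∣ 12, we get r ≡ 1 (mod 2).

(⇒) fails; (⇐) holds.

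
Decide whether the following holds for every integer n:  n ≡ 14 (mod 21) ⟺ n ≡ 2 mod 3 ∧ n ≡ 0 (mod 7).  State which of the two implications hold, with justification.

Equivalent; both directions hold.

(⇒) Suppose n ≡ 14 (mod 21); write n = 21j + 14. Since 3 ∣ 21, reducing mod 3 gives n ≡ 14 ≡ 2 (mod 3); since 7 ∣ 21, reducing mod 7 gives n ≡ 14 ≡ 0 (mod 7).

(⇐) Conversely, if n ≡ 2 (mod 3) and n ≡ 0 (mod 7), then by the Chinese remainder theorem n ≡ 14 (mod 21). This is exactly n ≡ 14 (mod 21).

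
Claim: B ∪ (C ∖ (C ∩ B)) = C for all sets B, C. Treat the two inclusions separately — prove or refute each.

(⊆) This inclusion fails. Take B = {1}, C = ∅; then 1 ∈ B ∪ (C ∖ (C ∩ B)) but 1 ∉ C.

(⊇) Let x ∈ C. Then either x ∈ C and x ∉ B; or x ∈ B ∩ C. In each case x ∈ B ∪ (C ∖ (C ∩ B)), so C ⊆ B ∪ (C ∖ (C ∩ B)).

(⊆) fails; (⊇) holds.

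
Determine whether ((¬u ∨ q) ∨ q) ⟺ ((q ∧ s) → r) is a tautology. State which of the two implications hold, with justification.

Forward direction. This fails. Under u = F, q = T, s = T, r = F, the left side is true but the right side is false.

Converse. This fails. Under u = T, q = F, s = F, r = F, the left side is false but the right side is true.

Neither implication holds.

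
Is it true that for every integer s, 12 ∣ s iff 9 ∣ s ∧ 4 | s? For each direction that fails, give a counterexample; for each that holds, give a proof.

(⟸) Suppose 9 ∣ s and 4 ∣ s. Any common multiple of 9 and 4 is a multiple of their lcm; here gcd(9, 4) = 1, so lcm(9, 4) = 9·4 = 36, so 36 ∣ s. Since 12 ∣ 36, it follows that 12 ∣ s.

(⟹) This fails: take s = 12. Certainly 12 ∣ 12, but 9 ∤ 12.

Only the converse holds.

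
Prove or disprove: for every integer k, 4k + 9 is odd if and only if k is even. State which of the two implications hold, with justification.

(⇒) fails; (⇐) holds.

[⇐] Suppose k is even. Since 4 is even, 4k is even for every k, so 4k + 9 has the same parity as 9, which is odd. Hence 4k + 9 is odd.

[⇒] This fails: take k = 3. Then 4k + 9 = 21, which is odd, yet k = 3 is odd, not even.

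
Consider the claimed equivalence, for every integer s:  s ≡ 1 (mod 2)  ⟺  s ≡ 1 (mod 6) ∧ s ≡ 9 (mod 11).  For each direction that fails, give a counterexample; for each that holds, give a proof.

(⇒) fails; (⇐) holds.

(⇒) This fails: s = 1 gives 1 ≡ 1 (mod 2) but 1 ≡ 1 (mod 11), so the conjunction on the right does not hold.

(⇐) Conversely, if s ≡ 1 (mod 6) and s ≡ 9 (mod 11), then by the Chinese remainder theorem s ≡ 31 (mod 66). Since 31 ≡ 1 (mod 2) and 2 ∣ 66, we get s ≡ 1 (mod 2).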